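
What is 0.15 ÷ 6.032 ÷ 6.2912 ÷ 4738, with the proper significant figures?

8.3 × 10⁻⁷

0.15 ÷ 6.032 ÷ 6.2912 ÷ 4738 = 8.34259917184 × 10^-7…
Multiplication/division keeps the fewest significant figures: 0.15 → 2 s.f., 6.032 → 4 s.f., 6.2912 → 5 s.f., 4738 → 4 s.f.; limit is 2.
Rounded to 2 significant figures: 8.3 × 10⁻⁷.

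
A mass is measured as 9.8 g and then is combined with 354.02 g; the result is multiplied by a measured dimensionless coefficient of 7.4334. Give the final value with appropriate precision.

9.8 g + 354.02 g = 363.82 g; the sum is limited to 1 decimal place (4 s.f.).
Carrying full precision, 363.82 × 7.4334 = 2704.419588 g; 7.4334 has 5 s.f., so the result keeps min(4, 5) = 4 s.f.
Rounded to 4 significant figures: 2704 g.

2704 g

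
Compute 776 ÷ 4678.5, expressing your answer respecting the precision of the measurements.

0.166

776 ÷ 4678.5 = 0.165865127712…
Multiplication/division keeps the fewest significant figures: 776 → 3 s.f., 4678.5 → 5 s.f.; limit is 3.
Rounded to 3 significant figures: 0.166.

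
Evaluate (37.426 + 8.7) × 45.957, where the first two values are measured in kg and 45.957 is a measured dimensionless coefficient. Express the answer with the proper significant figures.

2.12 × 10^3 kg

37.426 kg + 8.7 kg = 46.126 kg; the sum is limited to 1 decimal place (3 s.f.).
Carrying full precision, 46.126 × 45.957 = 2119.812582 kg; 45.957 has 5 s.f., so the result keeps min(3, 5) = 3 s.f.
Rounded to 3 significant figures: 2.12 × 10^3 kg.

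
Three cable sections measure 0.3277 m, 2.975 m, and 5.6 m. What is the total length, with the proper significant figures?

0.3277 m + 2.975 m + 5.6 m = 8.9027 m.
Addition/subtraction keeps the fewest decimal places: 0.3277 → 4 decimal places, 2.975 → 3 decimal places, 5.6 → 1 decimal place; limit is 1.
Rounded to 1 decimal place: 8.9 m.

8.9 m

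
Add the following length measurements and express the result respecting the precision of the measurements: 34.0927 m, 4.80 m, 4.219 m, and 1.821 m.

44.93 m

34.0927 m + 4.80 m + 4.219 m + 1.821 m = 44.9327 m.
Addition/subtraction keeps the fewest decimal places: 34.0927 → 4 decimal places, 4.80 → 2 decimal places, 4.219 → 3 decimal places, 1.821 → 3 decimal places; limit is 2.
Rounded to 2 decimal places: 44.93 m.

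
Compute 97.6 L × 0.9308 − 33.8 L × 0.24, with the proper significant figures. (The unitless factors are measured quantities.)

97.6 × 0.9308 = 90.84608 → 90.8 L (3 s.f., last digit at the 10^-1 place).
33.8 × 0.24 = 8.112 → 8.1 L (2 s.f., last digit at the 10^-1 place).
Difference: 82.73408 L; keep the coarser place, 10^-1.
Result: 82.7 L.

82.7 L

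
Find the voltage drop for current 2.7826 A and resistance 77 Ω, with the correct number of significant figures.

2.1 × 10² V

voltage drop = 2.7826 A × 77 Ω = 214.2602 V.
2.7826 has 5 significant figures; 77 has 2.
Division/multiplication keeps the fewest: 2 significant figures.
Rounded: 2.1 × 10² V.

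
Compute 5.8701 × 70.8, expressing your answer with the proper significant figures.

5.8701 × 70.8 = 415.60308
Multiplication/division keeps the fewest significant figures: 5.8701 → 5 s.f., 70.8 → 3 s.f.; limit is 3.
Rounded to 3 significant figures: 416.

416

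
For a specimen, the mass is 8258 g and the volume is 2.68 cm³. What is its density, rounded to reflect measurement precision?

density = 8258 g ÷ 2.68 cm³ = 3081.34328358… g/cm³.
8258 has 4 significant figures; 2.68 has 3.
Division/multiplication keeps the fewest: 3 significant figures.
Rounded: 3.08 × 10^3 g/cm³.

3.08 × 10^3 g/cm³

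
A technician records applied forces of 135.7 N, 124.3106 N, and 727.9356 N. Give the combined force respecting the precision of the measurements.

135.7 N + 124.3106 N + 727.9356 N = 987.9462 N.
Addition/subtraction keeps the fewest decimal places: 135.7 → 1 decimal place, 124.3106 → 4 decimal places, 727.9356 → 4 decimal places; limit is 1.
Rounded to 1 decimal place: 987.9 N.

987.9 N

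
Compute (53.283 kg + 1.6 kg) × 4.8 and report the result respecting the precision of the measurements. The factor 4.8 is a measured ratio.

53.283 kg + 1.6 kg = 54.883 kg; the sum is limited to 1 decimal place (3 s.f.).
Carrying full precision, 54.883 × 4.8 = 263.4384 kg; 4.8 has 2 s.f., so the result keeps min(3, 2) = 2 s.f.
Rounded to 2 significant figures: 2.6 × 10^2 kg.

2.6 × 10^2 kg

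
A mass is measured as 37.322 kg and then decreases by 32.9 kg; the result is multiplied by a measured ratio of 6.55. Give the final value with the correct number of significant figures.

29 kg

37.322 kg − 32.9 kg = 4.422 kg; the difference is limited to 1 decimal place (2 s.f.).
Carrying full precision, 4.422 × 6.55 = 28.9641 kg; 6.55 has 3 s.f., so the result keeps min(2, 3) = 2 s.f.
Rounded to 2 significant figures: 29 kg.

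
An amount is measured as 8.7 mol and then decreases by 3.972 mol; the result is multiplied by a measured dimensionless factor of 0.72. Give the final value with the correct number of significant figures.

3.4 mol

8.7 mol − 3.972 mol = 4.728 mol; the difference is limited to 1 decimal place (2 s.f.).
Carrying full precision, 4.728 × 0.72 = 3.40416 mol; 0.72 has 2 s.f., so the result keeps min(2, 2) = 2 s.f.
Rounded to 2 significant figures: 3.4 mol.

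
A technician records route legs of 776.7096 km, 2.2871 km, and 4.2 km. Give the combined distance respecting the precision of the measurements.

776.7096 km + 2.2871 km + 4.2 km = 783.1967 km.
Addition/subtraction keeps the fewest decimal places: 776.7096 → 4 decimal places, 2.2871 → 4 decimal places, 4.2 → 1 decimal place; limit is 1.
Rounded to 1 decimal place: 783.2 km.

783.2 km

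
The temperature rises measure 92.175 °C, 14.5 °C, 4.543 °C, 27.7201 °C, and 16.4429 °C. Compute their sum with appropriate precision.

155.4 °C

92.175 °C + 14.5 °C + 4.543 °C + 27.7201 °C + 16.4429 °C = 155.3810 °C.
Addition/subtraction keeps the fewest decimal places: 92.175 → 3 decimal places, 14.5 → 1 decimal place, 4.543 → 3 decimal places, 27.7201 → 4 decimal places, 16.4429 → 4 decimal places; limit is 1.
Rounded to 1 decimal place: 155.4 °C.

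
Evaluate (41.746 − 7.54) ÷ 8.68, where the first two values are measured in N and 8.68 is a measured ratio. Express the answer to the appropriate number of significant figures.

41.746 N − 7.54 N = 34.206 N; the difference is limited to 2 decimal places (4 s.f.).
Carrying full precision, 34.206 ÷ 8.68 = 3.94078341014… N; 8.68 has 3 s.f., so the result keeps min(4, 3) = 3 s.f.
Rounded to 3 significant figures: 3.94 N.

3.94 N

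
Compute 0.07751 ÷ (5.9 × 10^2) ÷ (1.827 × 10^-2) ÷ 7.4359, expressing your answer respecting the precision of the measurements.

0.07751 ÷ (5.9 × 10^2) ÷ (1.827 × 10^-2) ÷ 7.4359 = 0.000967015949671…
Multiplication/division keeps the fewest significant figures: 0.07751 → 4 s.f., 5.9 × 10^2 → 2 s.f., 1.827 × 10^-2 → 4 s.f., 7.4359 → 5 s.f.; limit is 2.
Rounded to 2 significant figures: 9.7 × 10^-4.

9.7 × 10^-4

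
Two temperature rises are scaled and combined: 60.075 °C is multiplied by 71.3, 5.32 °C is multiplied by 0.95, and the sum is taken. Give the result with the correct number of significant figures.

4.29 × 10³ °C

60.075 × 71.3 = 4283.3475 → 4.28 × 10³ °C (3 s.f., last digit at the 10^1 place).
5.32 × 0.95 = 5.054 → 5.1 °C (2 s.f., last digit at the 10^-1 place).
Sum: 4288.4015 °C; keep the coarser place, 10^1.
Result: 4.29 × 10³ °C.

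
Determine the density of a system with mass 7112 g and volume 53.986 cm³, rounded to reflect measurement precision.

density = 7112 g ÷ 53.986 cm³ = 131.737857963… g/cm³.
7112 has 4 significant figures; 53.986 has 5.
Division/multiplication keeps the fewest: 4 significant figures.
Rounded: 131.7 g/cm³.

131.7 g/cm³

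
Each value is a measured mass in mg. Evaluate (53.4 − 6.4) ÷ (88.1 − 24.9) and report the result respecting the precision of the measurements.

53.4 − 6.4 = 47.0, limited to 1 d.p. → 3 s.f.; 88.1 − 24.9 = 63.2, limited to 1 d.p. → 3 s.f.
Carrying full precision, 47.0 ÷ 63.2 = 0.743670886076…; keep min(3, 3) = 3 s.f.
Rounded to 3 significant figures: 0.744.

0.744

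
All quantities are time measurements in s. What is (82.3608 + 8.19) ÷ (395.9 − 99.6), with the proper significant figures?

82.3608 + 8.19 = 90.5508, limited to 2 d.p. → 4 s.f.; 395.9 − 99.6 = 296.3, limited to 1 d.p. → 4 s.f.
Carrying full precision, 90.5508 ÷ 296.3 = 0.305605129936…; keep min(4, 4) = 4 s.f.
Rounded to 4 significant figures: 0.3056.

0.3056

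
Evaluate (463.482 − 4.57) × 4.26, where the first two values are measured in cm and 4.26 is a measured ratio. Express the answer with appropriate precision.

463.482 cm − 4.57 cm = 458.912 cm; the difference is limited to 2 decimal places (5 s.f.).
Carrying full precision, 458.912 × 4.26 = 1954.96512 cm; 4.26 has 3 s.f., so the result keeps min(5, 3) = 3 s.f.
Rounded to 3 significant figures: 1.95 × 10³ cm.

1.95 × 10³ cm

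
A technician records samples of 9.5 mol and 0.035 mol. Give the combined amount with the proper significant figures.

9.5 mol + 0.035 mol = 9.535 mol.
Addition/subtraction keeps the fewest decimal places: 9.5 → 1 decimal place, 0.035 → 3 decimal places; limit is 1.
Rounded to 1 decimal place: 9.5 mol.

9.5 mol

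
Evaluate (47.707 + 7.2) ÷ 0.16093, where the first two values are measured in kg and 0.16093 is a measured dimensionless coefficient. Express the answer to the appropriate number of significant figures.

341 kg

47.707 kg + 7.2 kg = 54.907 kg; the sum is limited to 1 decimal place (3 s.f.).
Carrying full precision, 54.907 ÷ 0.16093 = 341.18560865… kg; 0.16093 has 5 s.f., so the result keeps min(3, 5) = 3 s.f.
Rounded to 3 significant figures: 341 kg.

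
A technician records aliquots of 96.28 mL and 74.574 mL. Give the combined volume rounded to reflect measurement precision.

96.28 mL + 74.574 mL = 170.854 mL.
Addition/subtraction keeps the fewest decimal places: 96.28 → 2 decimal places, 74.574 → 3 decimal places; limit is 2.
Rounded to 2 decimal places: 170.85 mL.

170.85 mL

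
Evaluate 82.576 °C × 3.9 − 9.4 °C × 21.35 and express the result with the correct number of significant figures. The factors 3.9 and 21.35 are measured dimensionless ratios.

82.576 × 3.9 = 322.0464 → 3.2 × 10² °C (2 s.f., last digit at the 10^1 place).
9.4 × 21.35 = 200.69 → 2.0 × 10² °C (2 s.f., last digit at the 10^1 place).
Difference: 121.3564 °C; keep the coarser place, 10^1.
Result: 1.2 × 10² °C.

1.2 × 10² °C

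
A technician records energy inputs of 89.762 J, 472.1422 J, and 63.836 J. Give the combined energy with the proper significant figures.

625.740 J

89.762 J + 472.1422 J + 63.836 J = 625.7402 J.
Addition/subtraction keeps the fewest decimal places: 89.762 → 3 decimal places, 472.1422 → 4 decimal places, 63.836 → 3 decimal places; limit is 3.
Rounded to 3 decimal places: 625.740 J.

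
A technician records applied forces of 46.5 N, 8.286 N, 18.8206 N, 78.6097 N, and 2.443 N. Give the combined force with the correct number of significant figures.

154.7 N

46.5 N + 8.286 N + 18.8206 N + 78.6097 N + 2.443 N = 154.6593 N.
Addition/subtraction keeps the fewest decimal places: 46.5 → 1 decimal place, 8.286 → 3 decimal places, 18.8206 → 4 decimal places, 78.6097 → 4 decimal places, 2.443 → 3 decimal places; limit is 1.
Rounded to 1 decimal place: 154.7 N.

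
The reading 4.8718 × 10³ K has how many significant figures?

5

4.8718 × 10³: in scientific notation every digit of the coefficient is significant.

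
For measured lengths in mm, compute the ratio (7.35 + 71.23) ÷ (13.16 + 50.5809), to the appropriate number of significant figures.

1.233

7.35 + 71.23 = 78.58, limited to 2 d.p. → 4 s.f.; 13.16 + 50.5809 = 63.7409, limited to 2 d.p. → 4 s.f.
Carrying full precision, 78.58 ÷ 63.7409 = 1.23280342763…; keep min(4, 4) = 4 s.f.
Rounded to 4 significant figures: 1.233.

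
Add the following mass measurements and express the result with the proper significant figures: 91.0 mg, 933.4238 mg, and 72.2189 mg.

1096.6 mg

91.0 mg + 933.4238 mg + 72.2189 mg = 1096.6427 mg.
Addition/subtraction keeps the fewest decimal places: 91.0 → 1 decimal place, 933.4238 → 4 decimal places, 72.2189 → 4 decimal places; limit is 1.
Rounded to 1 decimal place: 1096.6 mg.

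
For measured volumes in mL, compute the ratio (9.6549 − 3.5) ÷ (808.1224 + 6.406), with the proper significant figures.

0.0076

9.6549 − 3.5 = 6.1549, limited to 1 d.p. → 2 s.f.; 808.1224 + 6.406 = 814.5284, limited to 3 d.p. → 6 s.f.
Carrying full precision, 6.1549 ÷ 814.5284 = 0.00755639705135…; keep min(2, 6) = 2 s.f.
Rounded to 2 significant figures: 0.0076.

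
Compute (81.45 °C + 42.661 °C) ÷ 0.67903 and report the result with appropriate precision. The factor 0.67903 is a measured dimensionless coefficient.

81.45 °C + 42.661 °C = 124.111 °C; the sum is limited to 2 decimal places (5 s.f.).
Carrying full precision, 124.111 ÷ 0.67903 = 182.776902346… °C; 0.67903 has 5 s.f., so the result keeps min(5, 5) = 5 s.f.
Rounded to 5 significant figures: 182.78 °C.

182.78 °C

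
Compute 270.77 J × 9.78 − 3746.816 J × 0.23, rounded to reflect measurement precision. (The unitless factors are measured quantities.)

1.79 × 10³ J

270.77 × 9.78 = 2648.1306 → 2.65 × 10³ J (3 s.f., last digit at the 10^1 place).
3746.816 × 0.23 = 861.76768 → 8.6 × 10² J (2 s.f., last digit at the 10^1 place).
Difference: 1786.36292 J; keep the coarser place, 10^1.
Result: 1.79 × 10³ J.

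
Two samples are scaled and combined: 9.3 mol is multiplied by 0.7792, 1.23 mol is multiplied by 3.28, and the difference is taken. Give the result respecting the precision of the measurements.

9.3 × 0.7792 = 7.24656 → 7.2 mol (2 s.f., last digit at the 10^-1 place).
1.23 × 3.28 = 4.0344 → 4.03 mol (3 s.f., last digit at the 10^-2 place).
Difference: 3.21216 mol; keep the coarser place, 10^-1.
Result: 3.2 mol.

3.2 mol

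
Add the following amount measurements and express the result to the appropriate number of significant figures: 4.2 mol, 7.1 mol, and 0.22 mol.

11.5 mol

4.2 mol + 7.1 mol + 0.22 mol = 11.52 mol.
Addition/subtraction keeps the fewest decimal places: 4.2 → 1 decimal place, 7.1 → 1 decimal place, 0.22 → 2 decimal places; limit is 1.
Rounded to 1 decimal place: 11.5 mol.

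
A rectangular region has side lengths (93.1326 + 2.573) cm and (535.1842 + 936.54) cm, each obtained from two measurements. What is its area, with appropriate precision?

93.1326 + 2.573 = 95.7056, limited to 3 d.p. → 5 s.f.; 535.1842 + 936.54 = 1471.7242, limited to 2 d.p. → 6 s.f.
Carrying full precision, 95.7056 × 1471.7242 = 140852.247596…; keep min(5, 6) = 5 s.f.
Rounded to 5 significant figures: 1.4085 × 10^5 cm².

1.4085 × 10^5 cm²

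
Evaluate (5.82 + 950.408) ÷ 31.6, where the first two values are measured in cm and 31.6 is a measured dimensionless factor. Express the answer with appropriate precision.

5.82 cm + 950.408 cm = 956.228 cm; the sum is limited to 2 decimal places (5 s.f.).
Carrying full precision, 956.228 ÷ 31.6 = 30.2603797468… cm; 31.6 has 3 s.f., so the result keeps min(5, 3) = 3 s.f.
Rounded to 3 significant figures: 30.3 cm.

30.3 cm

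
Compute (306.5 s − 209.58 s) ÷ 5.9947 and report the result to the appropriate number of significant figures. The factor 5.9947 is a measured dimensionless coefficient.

306.5 s − 209.58 s = 96.92 s; the difference is limited to 1 decimal place (3 s.f.).
Carrying full precision, 96.92 ÷ 5.9947 = 16.1676147263… s; 5.9947 has 5 s.f., so the result keeps min(3, 5) = 3 s.f.
Rounded to 3 significant figures: 16.2 s.

16.2 s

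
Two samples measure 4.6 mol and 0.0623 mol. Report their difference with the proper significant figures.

4.5 mol

4.6 mol − 0.0623 mol = 4.5377 mol.
Addition/subtraction keeps the fewest decimal places: 4.6 → 1 decimal place, 0.0623 → 4 decimal places; limit is 1.
Rounded to 1 decimal place: 4.5 mol.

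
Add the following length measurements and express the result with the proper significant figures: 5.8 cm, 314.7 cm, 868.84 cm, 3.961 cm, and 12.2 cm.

1205.5 cm

5.8 cm + 314.7 cm + 868.84 cm + 3.961 cm + 12.2 cm = 1205.501 cm.
Addition/subtraction keeps the fewest decimal places: 5.8 → 1 decimal place, 314.7 → 1 decimal place, 868.84 → 2 decimal places, 3.961 → 3 decimal places, 12.2 → 1 decimal place; limit is 1.
Rounded to 1 decimal place: 1205.5 cm.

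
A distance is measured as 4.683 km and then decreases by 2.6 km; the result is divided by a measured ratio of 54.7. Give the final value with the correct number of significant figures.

0.038 km

4.683 km − 2.6 km = 2.083 km; the difference is limited to 1 decimal place (2 s.f.).
Carrying full precision, 2.083 ÷ 54.7 = 0.0380804387569… km; 54.7 has 3 s.f., so the result keeps min(2, 3) = 2 s.f.
Rounded to 2 significant figures: 0.038 km.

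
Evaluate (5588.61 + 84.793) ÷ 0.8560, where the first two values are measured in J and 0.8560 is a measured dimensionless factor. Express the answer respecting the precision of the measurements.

6628 J

5588.61 J + 84.793 J = 5673.403 J; the sum is limited to 2 decimal places (6 s.f.).
Carrying full precision, 5673.403 ÷ 0.8560 = 6627.80724299… J; 0.8560 has 4 s.f., so the result keeps min(6, 4) = 4 s.f.
Rounded to 4 significant figures: 6628 J.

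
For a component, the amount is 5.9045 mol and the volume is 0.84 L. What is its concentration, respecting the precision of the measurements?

concentration = 5.9045 mol ÷ 0.84 L = 7.02916666667… mol/L.
5.9045 has 5 significant figures; 0.84 has 2.
Division/multiplication keeps the fewest: 2 significant figures.
Rounded: 7.0 mol/L.

7.0 mol/L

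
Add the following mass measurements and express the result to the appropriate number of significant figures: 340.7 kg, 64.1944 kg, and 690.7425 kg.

1.0956 × 10^3 kg

340.7 kg + 64.1944 kg + 690.7425 kg = 1095.6369 kg.
Addition/subtraction keeps the fewest decimal places: 340.7 → 1 decimal place, 64.1944 → 4 decimal places, 690.7425 → 4 decimal places; limit is 1.
Rounded to 1 decimal place: 1.0956 × 10^3 kg.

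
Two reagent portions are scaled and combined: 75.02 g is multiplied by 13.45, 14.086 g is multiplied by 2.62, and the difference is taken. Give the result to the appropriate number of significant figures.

972 g

75.02 × 13.45 = 1009.019 → 1009 g (4 s.f., last digit at the 10^0 place).
14.086 × 2.62 = 36.90532 → 36.9 g (3 s.f., last digit at the 10^-1 place).
Difference: 972.11368 g; keep the coarser place, 10^0.
Result: 972 g.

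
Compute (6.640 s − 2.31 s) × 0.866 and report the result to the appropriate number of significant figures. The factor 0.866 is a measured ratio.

6.640 s − 2.31 s = 4.330 s; the difference is limited to 2 decimal places (3 s.f.).
Carrying full precision, 4.330 × 0.866 = 3.74978 s; 0.866 has 3 s.f., so the result keeps min(3, 3) = 3 s.f.
Rounded to 3 significant figures: 3.75 s.

3.75 s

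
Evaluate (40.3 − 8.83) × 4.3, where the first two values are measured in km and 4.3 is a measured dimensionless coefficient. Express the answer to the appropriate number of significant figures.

40.3 km − 8.83 km = 31.47 km; the difference is limited to 1 decimal place (3 s.f.).
Carrying full precision, 31.47 × 4.3 = 135.321 km; 4.3 has 2 s.f., so the result keeps min(3, 2) = 2 s.f.
Rounded to 2 significant figures: 1.4 × 10² km.

1.4 × 10² km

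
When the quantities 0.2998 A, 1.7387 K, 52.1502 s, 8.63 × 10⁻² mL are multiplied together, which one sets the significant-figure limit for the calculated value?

0.2998 A → 4 s.f.; 1.7387 K → 5 s.f.; 52.1502 s → 6 s.f.; 8.63 × 10⁻² mL → 3 s.f.
The fewest is 3 significant figures, from 8.63 × 10⁻² mL.

8.63 × 10⁻² mL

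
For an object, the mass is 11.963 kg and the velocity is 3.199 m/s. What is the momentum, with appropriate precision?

38.27 kg·m/s

momentum = 11.963 kg × 3.199 m/s = 38.269637 kg·m/s.
11.963 has 5 significant figures; 3.199 has 4.
Division/multiplication keeps the fewest: 4 significant figures.
Rounded: 38.27 kg·m/s.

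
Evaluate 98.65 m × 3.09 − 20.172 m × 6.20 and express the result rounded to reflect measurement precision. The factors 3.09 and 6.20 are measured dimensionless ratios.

98.65 × 3.09 = 304.8285 → 305 m (3 s.f., last digit at the 10^0 place).
20.172 × 6.20 = 125.0664 → 125 m (3 s.f., last digit at the 10^0 place).
Difference: 179.7621 m; keep the coarser place, 10^0.
Result: 180. m.

180. m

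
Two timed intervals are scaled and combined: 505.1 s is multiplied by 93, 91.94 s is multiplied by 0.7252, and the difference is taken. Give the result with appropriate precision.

4.7 × 10^4 s

505.1 × 93 = 46974.3 → 4.7 × 10^4 s (2 s.f., last digit at the 10^3 place).
91.94 × 0.7252 = 66.674888 → 66.67 s (4 s.f., last digit at the 10^-2 place).
Difference: 46907.625112 s; keep the coarser place, 10^3.
Result: 4.7 × 10^4 s.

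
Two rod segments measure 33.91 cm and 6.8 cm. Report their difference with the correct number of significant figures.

33.91 cm − 6.8 cm = 27.11 cm.
Addition/subtraction keeps the fewest decimal places: 33.91 → 2 decimal places, 6.8 → 1 decimal place; limit is 1.
Rounded to 1 decimal place: 27.1 cm.

27.1 cm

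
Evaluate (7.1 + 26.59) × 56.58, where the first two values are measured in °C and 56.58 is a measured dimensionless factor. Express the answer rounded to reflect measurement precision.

1.91 × 10³ °C

7.1 °C + 26.59 °C = 33.69 °C; the sum is limited to 1 decimal place (3 s.f.).
Carrying full precision, 33.69 × 56.58 = 1906.1802 °C; 56.58 has 4 s.f., so the result keeps min(3, 4) = 3 s.f.
Rounded to 3 significant figures: 1.91 × 10³ °C.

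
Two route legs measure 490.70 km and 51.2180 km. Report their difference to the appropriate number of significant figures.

439.48 km

490.70 km − 51.2180 km = 439.4820 km.
Addition/subtraction keeps the fewest decimal places: 490.70 → 2 decimal places, 51.2180 → 4 decimal places; limit is 2.
Rounded to 2 decimal places: 439.48 km.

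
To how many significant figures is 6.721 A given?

6.721: every digit is nonzero and significant.

4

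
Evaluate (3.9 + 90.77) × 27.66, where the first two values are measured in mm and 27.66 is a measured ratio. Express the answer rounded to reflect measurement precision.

2.62 × 10³ mm

3.9 mm + 90.77 mm = 94.67 mm; the sum is limited to 1 decimal place (3 s.f.).
Carrying full precision, 94.67 × 27.66 = 2618.5722 mm; 27.66 has 4 s.f., so the result keeps min(3, 4) = 3 s.f.
Rounded to 3 significant figures: 2.62 × 10³ mm.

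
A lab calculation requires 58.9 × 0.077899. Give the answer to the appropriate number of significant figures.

4.59

58.9 × 0.077899 = 4.5882511
Multiplication/division keeps the fewest significant figures: 58.9 → 3 s.f., 0.077899 → 5 s.f.; limit is 3.
Rounded to 3 significant figures: 4.59.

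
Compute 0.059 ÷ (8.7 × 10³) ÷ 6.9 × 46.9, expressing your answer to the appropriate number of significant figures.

0.059 ÷ (8.7 × 10³) ÷ 6.9 × 46.9 = 0.0000460952856905…
Multiplication/division keeps the fewest significant figures: 0.059 → 2 s.f., 8.7 × 10³ → 2 s.f., 6.9 → 2 s.f., 46.9 → 3 s.f.; limit is 2.
Rounded to 2 significant figures: 4.6 × 10⁻⁵.

4.6 × 10⁻⁵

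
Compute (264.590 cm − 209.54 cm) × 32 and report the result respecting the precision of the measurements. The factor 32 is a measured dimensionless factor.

1.8 × 10^3 cm

264.590 cm − 209.54 cm = 55.050 cm; the difference is limited to 2 decimal places (4 s.f.).
Carrying full precision, 55.050 × 32 = 1761.6 cm; 32 has 2 s.f., so the result keeps min(4, 2) = 2 s.f.
Rounded to 2 significant figures: 1.8 × 10^3 cm.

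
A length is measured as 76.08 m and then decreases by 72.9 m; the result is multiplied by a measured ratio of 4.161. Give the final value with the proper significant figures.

76.08 m − 72.9 m = 3.18 m; the difference is limited to 1 decimal place (2 s.f.).
Carrying full precision, 3.18 × 4.161 = 13.23198 m; 4.161 has 4 s.f., so the result keeps min(2, 4) = 2 s.f.
Rounded to 2 significant figures: 13 m.

13 m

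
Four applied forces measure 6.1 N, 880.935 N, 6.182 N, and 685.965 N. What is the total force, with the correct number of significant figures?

1.5792 × 10^3 N

6.1 N + 880.935 N + 6.182 N + 685.965 N = 1579.182 N.
Addition/subtraction keeps the fewest decimal places: 6.1 → 1 decimal place, 880.935 → 3 decimal places, 6.182 → 3 decimal places, 685.965 → 3 decimal places; limit is 1.
Rounded to 1 decimal place: 1.5792 × 10^3 N.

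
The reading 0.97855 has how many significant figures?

0.97855: leading zeros are not significant.

5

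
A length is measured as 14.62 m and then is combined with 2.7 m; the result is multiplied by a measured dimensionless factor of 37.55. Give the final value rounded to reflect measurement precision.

6.50 × 10² m

14.62 m + 2.7 m = 17.32 m; the sum is limited to 1 decimal place (3 s.f.).
Carrying full precision, 17.32 × 37.55 = 650.366 m; 37.55 has 4 s.f., so the result keeps min(3, 4) = 3 s.f.
Rounded to 3 significant figures: 6.50 × 10² m.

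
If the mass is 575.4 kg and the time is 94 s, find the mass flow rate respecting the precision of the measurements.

6.1 kg/s

mass flow rate = 575.4 kg ÷ 94 s = 6.12127659574… kg/s.
575.4 has 4 significant figures; 94 has 2.
Division/multiplication keeps the fewest: 2 significant figures.
Rounded: 6.1 kg/s.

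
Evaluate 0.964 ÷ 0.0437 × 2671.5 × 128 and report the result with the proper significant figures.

7.54 × 10^6

0.964 ÷ 0.0437 × 2671.5 × 128 = 7543288.97025…
Multiplication/division keeps the fewest significant figures: 0.964 → 3 s.f., 0.0437 → 3 s.f., 2671.5 → 5 s.f., 128 → 3 s.f.; limit is 3.
Rounded to 3 significant figures: 7.54 × 10^6.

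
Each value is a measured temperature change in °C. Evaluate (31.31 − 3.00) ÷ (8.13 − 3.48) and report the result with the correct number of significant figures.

6.09

31.31 − 3.00 = 28.31, limited to 2 d.p. → 4 s.f.; 8.13 − 3.48 = 4.65, limited to 2 d.p. → 3 s.f.
Carrying full precision, 28.31 ÷ 4.65 = 6.08817204301…; keep min(4, 3) = 3 s.f.
Rounded to 3 significant figures: 6.09.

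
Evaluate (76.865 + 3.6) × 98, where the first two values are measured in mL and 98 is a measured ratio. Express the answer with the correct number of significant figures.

7.9 × 10³ mL

76.865 mL + 3.6 mL = 80.465 mL; the sum is limited to 1 decimal place (3 s.f.).
Carrying full precision, 80.465 × 98 = 7885.57 mL; 98 has 2 s.f., so the result keeps min(3, 2) = 2 s.f.
Rounded to 2 significant figures: 7.9 × 10³ mL.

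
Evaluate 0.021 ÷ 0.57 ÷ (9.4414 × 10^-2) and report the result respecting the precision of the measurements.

0.39

0.021 ÷ 0.57 ÷ (9.4414 × 10^-2) = 0.390218667392…
Multiplication/division keeps the fewest significant figures: 0.021 → 2 s.f., 0.57 → 2 s.f., 9.4414 × 10^-2 → 5 s.f.; limit is 2.
Rounded to 2 significant figures: 0.39.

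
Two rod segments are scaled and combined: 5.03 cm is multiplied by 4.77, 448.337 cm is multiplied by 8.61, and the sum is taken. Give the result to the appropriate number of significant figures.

5.03 × 4.77 = 23.9931 → 24.0 cm (3 s.f., last digit at the 10^-1 place).
448.337 × 8.61 = 3860.18157 → 3.86 × 10^3 cm (3 s.f., last digit at the 10^1 place).
Sum: 3884.17467 cm; keep the coarser place, 10^1.
Result: 3.88 × 10^3 cm.

3.88 × 10^3 cm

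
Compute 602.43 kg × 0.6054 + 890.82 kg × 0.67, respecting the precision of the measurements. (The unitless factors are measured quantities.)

602.43 × 0.6054 = 364.711122 → 364.7 kg (4 s.f., last digit at the 10^-1 place).
890.82 × 0.67 = 596.8494 → 6.0 × 10^2 kg (2 s.f., last digit at the 10^1 place).
Sum: 961.560522 kg; keep the coarser place, 10^1.
Result: 9.6 × 10^2 kg.

9.6 × 10^2 kg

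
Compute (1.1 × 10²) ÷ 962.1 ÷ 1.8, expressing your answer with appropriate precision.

(1.1 × 10²) ÷ 962.1 ÷ 1.8 = 0.0635184607745…
Multiplication/division keeps the fewest significant figures: 1.1 × 10² → 2 s.f., 962.1 → 4 s.f., 1.8 → 2 s.f.; limit is 2.
Rounded to 2 significant figures: 0.064.

0.064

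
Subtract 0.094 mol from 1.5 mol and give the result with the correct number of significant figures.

1.4 mol

1.5 mol − 0.094 mol = 1.406 mol.
Addition/subtraction keeps the fewest decimal places: 1.5 → 1 decimal place, 0.094 → 3 decimal places; limit is 1.
Rounded to 1 decimal place: 1.4 mol.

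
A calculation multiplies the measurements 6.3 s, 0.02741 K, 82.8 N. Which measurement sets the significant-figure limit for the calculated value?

6.3 s

6.3 s → 2 s.f.; 0.02741 K → 4 s.f.; 82.8 N → 3 s.f.
The fewest is 2 significant figures, from 6.3 s.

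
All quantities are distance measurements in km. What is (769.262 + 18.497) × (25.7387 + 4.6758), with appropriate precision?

23959.3 km²

769.262 + 18.497 = 787.759, limited to 3 d.p. → 6 s.f.; 25.7387 + 4.6758 = 30.4145, limited to 4 d.p. → 6 s.f.
Carrying full precision, 787.759 × 30.4145 = 23959.2961055; keep min(6, 6) = 6 s.f.
Rounded to 6 significant figures: 23959.3 km².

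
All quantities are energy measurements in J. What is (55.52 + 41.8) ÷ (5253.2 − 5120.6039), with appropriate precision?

55.52 + 41.8 = 97.32, limited to 1 d.p. → 3 s.f.; 5253.2 − 5120.6039 = 132.5961, limited to 1 d.p. → 4 s.f.
Carrying full precision, 97.32 ÷ 132.5961 = 0.733958238591…; keep min(3, 4) = 3 s.f.
Rounded to 3 significant figures: 0.734.

0.734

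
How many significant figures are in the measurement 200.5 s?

4

200.5: zeros between nonzero digits are significant.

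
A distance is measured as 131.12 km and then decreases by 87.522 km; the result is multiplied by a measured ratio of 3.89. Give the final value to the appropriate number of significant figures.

131.12 km − 87.522 km = 43.598 km; the difference is limited to 2 decimal places (4 s.f.).
Carrying full precision, 43.598 × 3.89 = 169.59622 km; 3.89 has 3 s.f., so the result keeps min(4, 3) = 3 s.f.
Rounded to 3 significant figures: 1.70 × 10² km.

1.70 × 10² km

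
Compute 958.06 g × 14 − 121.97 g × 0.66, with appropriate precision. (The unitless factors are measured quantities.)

1.3 × 10^4 g

958.06 × 14 = 13412.84 → 1.3 × 10^4 g (2 s.f., last digit at the 10^3 place).
121.97 × 0.66 = 80.5002 → 81 g (2 s.f., last digit at the 10^0 place).
Difference: 13332.3398 g; keep the coarser place, 10^3.
Result: 1.3 × 10^4 g.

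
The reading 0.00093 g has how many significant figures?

2

0.00093: leading zeros are not significant.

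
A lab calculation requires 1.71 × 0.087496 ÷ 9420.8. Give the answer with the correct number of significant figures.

1.71 × 0.087496 ÷ 9420.8 = 0.0000158816830842…
Multiplication/division keeps the fewest significant figures: 1.71 → 3 s.f., 0.087496 → 5 s.f., 9420.8 → 5 s.f.; limit is 3.
Rounded to 3 significant figures: 1.59 × 10⁻⁵.

1.59 × 10⁻⁵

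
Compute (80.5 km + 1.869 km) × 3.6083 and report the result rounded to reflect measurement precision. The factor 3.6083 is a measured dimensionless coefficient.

297 km

80.5 km + 1.869 km = 82.369 km; the sum is limited to 1 decimal place (3 s.f.).
Carrying full precision, 82.369 × 3.6083 = 297.2120627 km; 3.6083 has 5 s.f., so the result keeps min(3, 5) = 3 s.f.
Rounded to 3 significant figures: 297 km.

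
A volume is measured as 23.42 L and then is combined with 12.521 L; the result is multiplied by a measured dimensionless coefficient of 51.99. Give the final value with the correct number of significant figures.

23.42 L + 12.521 L = 35.941 L; the sum is limited to 2 decimal places (4 s.f.).
Carrying full precision, 35.941 × 51.99 = 1868.57259 L; 51.99 has 4 s.f., so the result keeps min(4, 4) = 4 s.f.
Rounded to 4 significant figures: 1869 L.

1869 L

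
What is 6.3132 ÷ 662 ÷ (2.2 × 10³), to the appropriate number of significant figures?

6.3132 ÷ 662 ÷ (2.2 × 10³) = 0.00000433479813238…
Multiplication/division keeps the fewest significant figures: 6.3132 → 5 s.f., 662 → 3 s.f., 2.2 × 10³ → 2 s.f.; limit is 2.
Rounded to 2 significant figures: 4.3 × 10⁻⁶.

4.3 × 10⁻⁶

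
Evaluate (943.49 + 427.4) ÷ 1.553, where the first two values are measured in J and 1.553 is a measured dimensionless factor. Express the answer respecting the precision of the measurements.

882.7 J

943.49 J + 427.4 J = 1370.89 J; the sum is limited to 1 decimal place (5 s.f.).
Carrying full precision, 1370.89 ÷ 1.553 = 882.736638764… J; 1.553 has 4 s.f., so the result keeps min(5, 4) = 4 s.f.
Rounded to 4 significant figures: 882.7 J.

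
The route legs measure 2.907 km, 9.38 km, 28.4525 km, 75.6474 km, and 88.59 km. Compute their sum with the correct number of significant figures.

2.907 km + 9.38 km + 28.4525 km + 75.6474 km + 88.59 km = 204.9769 km.
Addition/subtraction keeps the fewest decimal places: 2.907 → 3 decimal places, 9.38 → 2 decimal places, 28.4525 → 4 decimal places, 75.6474 → 4 decimal places, 88.59 → 2 decimal places; limit is 2.
Rounded to 2 decimal places: 204.98 km.

204.98 km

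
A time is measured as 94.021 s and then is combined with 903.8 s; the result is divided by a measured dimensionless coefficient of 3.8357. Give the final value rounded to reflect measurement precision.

94.021 s + 903.8 s = 997.821 s; the sum is limited to 1 decimal place (4 s.f.).
Carrying full precision, 997.821 ÷ 3.8357 = 260.140521939… s; 3.8357 has 5 s.f., so the result keeps min(4, 5) = 4 s.f.
Rounded to 4 significant figures: 260.1 s.

260.1 s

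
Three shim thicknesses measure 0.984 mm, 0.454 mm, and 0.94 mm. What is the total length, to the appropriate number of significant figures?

2.38 mm

0.984 mm + 0.454 mm + 0.94 mm = 2.378 mm.
Addition/subtraction keeps the fewest decimal places: 0.984 → 3 decimal places, 0.454 → 3 decimal places, 0.94 → 2 decimal places; limit is 2.
Rounded to 2 decimal places: 2.38 mm.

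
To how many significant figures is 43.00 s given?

4

43.00: trailing zeros after a decimal point are significant.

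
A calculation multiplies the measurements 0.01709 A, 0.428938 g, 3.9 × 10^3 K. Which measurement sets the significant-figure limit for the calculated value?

0.01709 A → 4 s.f.; 0.428938 g → 6 s.f.; 3.9 × 10^3 K → 2 s.f.
The fewest is 2 significant figures, from 3.9 × 10^3 K.

3.9 × 10^3 K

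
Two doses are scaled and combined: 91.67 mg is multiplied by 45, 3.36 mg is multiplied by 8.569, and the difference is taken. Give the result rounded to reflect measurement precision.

91.67 × 45 = 4125.15 → 4.1 × 10^3 mg (2 s.f., last digit at the 10^2 place).
3.36 × 8.569 = 28.79184 → 28.8 mg (3 s.f., last digit at the 10^-1 place).
Difference: 4096.35816 mg; keep the coarser place, 10^2.
Result: 4.1 × 10^3 mg.

4.1 × 10^3 mg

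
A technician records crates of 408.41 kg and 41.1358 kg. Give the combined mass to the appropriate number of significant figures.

449.55 kg

408.41 kg + 41.1358 kg = 449.5458 kg.
Addition/subtraction keeps the fewest decimal places: 408.41 → 2 decimal places, 41.1358 → 4 decimal places; limit is 2.
Rounded to 2 decimal places: 449.55 kg.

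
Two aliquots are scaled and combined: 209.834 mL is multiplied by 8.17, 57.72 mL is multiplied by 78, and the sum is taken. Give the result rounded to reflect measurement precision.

6.2 × 10^3 mL

209.834 × 8.17 = 1714.34378 → 1.71 × 10^3 mL (3 s.f., last digit at the 10^1 place).
57.72 × 78 = 4502.16 → 4.5 × 10^3 mL (2 s.f., last digit at the 10^2 place).
Sum: 6216.50378 mL; keep the coarser place, 10^2.
Result: 6.2 × 10^3 mL.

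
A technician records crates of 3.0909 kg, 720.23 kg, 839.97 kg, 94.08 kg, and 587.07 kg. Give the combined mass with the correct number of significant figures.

3.0909 kg + 720.23 kg + 839.97 kg + 94.08 kg + 587.07 kg = 2244.4409 kg.
Addition/subtraction keeps the fewest decimal places: 3.0909 → 4 decimal places, 720.23 → 2 decimal places, 839.97 → 2 decimal places, 94.08 → 2 decimal places, 587.07 → 2 decimal places; limit is 2.
Rounded to 2 decimal places: 2244.44 kg.

2244.44 kg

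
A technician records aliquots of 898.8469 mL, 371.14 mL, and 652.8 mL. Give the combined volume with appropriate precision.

898.8469 mL + 371.14 mL + 652.8 mL = 1922.7869 mL.
Addition/subtraction keeps the fewest decimal places: 898.8469 → 4 decimal places, 371.14 → 2 decimal places, 652.8 → 1 decimal place; limit is 1.
Rounded to 1 decimal place: 1922.8 mL.

1922.8 mL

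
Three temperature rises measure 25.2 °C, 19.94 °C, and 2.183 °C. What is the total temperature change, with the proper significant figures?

47.3 °C

25.2 °C + 19.94 °C + 2.183 °C = 47.323 °C.
Addition/subtraction keeps the fewest decimal places: 25.2 → 1 decimal place, 19.94 → 2 decimal places, 2.183 → 3 decimal places; limit is 1.
Rounded to 1 decimal place: 47.3 °C.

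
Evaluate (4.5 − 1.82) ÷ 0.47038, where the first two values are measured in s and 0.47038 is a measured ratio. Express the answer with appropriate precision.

4.5 s − 1.82 s = 2.68 s; the difference is limited to 1 decimal place (2 s.f.).
Carrying full precision, 2.68 ÷ 0.47038 = 5.69752115311… s; 0.47038 has 5 s.f., so the result keeps min(2, 5) = 2 s.f.
Rounded to 2 significant figures: 5.7 s.

5.7 s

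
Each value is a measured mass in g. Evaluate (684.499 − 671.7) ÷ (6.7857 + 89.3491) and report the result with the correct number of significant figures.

1.33 × 10⁻¹

684.499 − 671.7 = 12.799, limited to 1 d.p. → 3 s.f.; 6.7857 + 89.3491 = 96.1348, limited to 4 d.p. → 6 s.f.
Carrying full precision, 12.799 ÷ 96.1348 = 0.133135971573…; keep min(3, 6) = 3 s.f.
Rounded to 3 significant figures: 1.33 × 10⁻¹.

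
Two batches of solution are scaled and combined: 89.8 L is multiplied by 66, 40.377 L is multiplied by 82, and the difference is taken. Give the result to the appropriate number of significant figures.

2.6 × 10³ L

89.8 × 66 = 5926.8 → 5.9 × 10³ L (2 s.f., last digit at the 10^2 place).
40.377 × 82 = 3310.914 → 3.3 × 10³ L (2 s.f., last digit at the 10^2 place).
Difference: 2615.886 L; keep the coarser place, 10^2.
Result: 2.6 × 10³ L.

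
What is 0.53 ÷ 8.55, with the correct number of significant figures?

0.062

0.53 ÷ 8.55 = 0.0619883040936…
Multiplication/division keeps the fewest significant figures: 0.53 → 2 s.f., 8.55 → 3 s.f.; limit is 2.
Rounded to 2 significant figures: 0.062.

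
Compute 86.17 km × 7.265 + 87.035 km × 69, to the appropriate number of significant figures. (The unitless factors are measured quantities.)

6.6 × 10^3 km

86.17 × 7.265 = 626.02505 → 626.0 km (4 s.f., last digit at the 10^-1 place).
87.035 × 69 = 6005.415 → 6.0 × 10^3 km (2 s.f., last digit at the 10^2 place).
Sum: 6631.44005 km; keep the coarser place, 10^2.
Result: 6.6 × 10^3 km.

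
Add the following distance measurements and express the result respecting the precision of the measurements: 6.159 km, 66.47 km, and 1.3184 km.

6.159 km + 66.47 km + 1.3184 km = 73.9474 km.
Addition/subtraction keeps the fewest decimal places: 6.159 → 3 decimal places, 66.47 → 2 decimal places, 1.3184 → 4 decimal places; limit is 2.
Rounded to 2 decimal places: 73.95 km.

73.95 km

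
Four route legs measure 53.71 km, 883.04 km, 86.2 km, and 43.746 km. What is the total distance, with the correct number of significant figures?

1066.7 km

53.71 km + 883.04 km + 86.2 km + 43.746 km = 1066.696 km.
Addition/subtraction keeps the fewest decimal places: 53.71 → 2 decimal places, 883.04 → 2 decimal places, 86.2 → 1 decimal place, 43.746 → 3 decimal places; limit is 1.
Rounded to 1 decimal place: 1066.7 km.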